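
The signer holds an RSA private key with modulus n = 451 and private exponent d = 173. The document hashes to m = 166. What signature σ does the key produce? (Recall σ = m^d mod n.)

320

Squares mod 451: m^1≡166, m^2≡45, m^4≡221, m^8≡133, m^16≡100, m^32≡78, m^64≡221, m^128≡133
173 = 128 + 32 + 8 + 4 + 1, so m^173 ≡ 133·78·133·221·166 ≡ 320 (mod 451)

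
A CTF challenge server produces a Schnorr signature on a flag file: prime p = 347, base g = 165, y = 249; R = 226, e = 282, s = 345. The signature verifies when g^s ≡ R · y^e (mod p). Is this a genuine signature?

genuine

g^s mod p:
165^2 = 27225 ≡ 159
165^4 ≡ 159^2 = 25281 ≡ 297
165^8 ≡ 297^2 = 88209 ≡ 71
165^16 ≡ 71^2 = 5041 ≡ 183
165^32 ≡ 183^2 = 33489 ≡ 177
165^64 ≡ 177^2 = 31329 ≡ 99
165^128 ≡ 99^2 = 9801 ≡ 85
165^256 ≡ 85^2 = 7225 ≡ 285
345 = 256 + 64 + 16 + 8 + 1, so 165^345 ≡ 285·99·183·71·165 ≡ 204 (mod 347)
R · y^e mod p:
249^2 = 62001 ≡ 235
249^4 ≡ 235^2 = 55225 ≡ 52
249^8 ≡ 52^2 = 2704 ≡ 275
249^16 ≡ 275^2 = 75625 ≡ 326
249^32 ≡ 326^2 = 106276 ≡ 94
249^64 ≡ 94^2 = 8836 ≡ 161
249^128 ≡ 161^2 = 25921 ≡ 243
249^256 ≡ 243^2 = 59049 ≡ 59
282 = 256 + 16 + 8 + 2, so 249^282 ≡ 59·326·275·235 ≡ 222 (mod 347)
226·222 = 50172 ≡ 204 (mod 347)
204 ≡ 204 (mod 347); signature holds.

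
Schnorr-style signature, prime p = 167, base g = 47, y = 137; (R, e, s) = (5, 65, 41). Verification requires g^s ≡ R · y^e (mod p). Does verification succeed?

fails

g^s mod p:
47^2 = 2209 ≡ 38
47^4 ≡ 38^2 = 1444 ≡ 108
47^8 ≡ 108^2 = 11664 ≡ 141
47^16 ≡ 141^2 = 19881 ≡ 8
47^32 ≡ 8^2 = 64
41 = 32 + 8 + 1, so 47^41 ≡ 64·141·47 ≡ 115 (mod 167)
R · y^e mod p:
137^2 = 18769 ≡ 65
137^4 ≡ 65^2 = 4225 ≡ 50
137^8 ≡ 50^2 = 2500 ≡ 162
137^16 ≡ 162^2 = 26244 ≡ 25
137^32 ≡ 25^2 = 625 ≡ 124
137^64 ≡ 124^2 = 15376 ≡ 12
65 = 64 + 1, so 137^65 ≡ 12·137 ≡ 141 (mod 167)
5·141 = 705 ≡ 37 (mod 167)
115 ≠ 37; the check fails.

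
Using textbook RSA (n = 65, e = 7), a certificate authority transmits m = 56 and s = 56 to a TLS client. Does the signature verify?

s^7 mod 65 = 56
s^7 mod 65 = 56 matches m.

verifies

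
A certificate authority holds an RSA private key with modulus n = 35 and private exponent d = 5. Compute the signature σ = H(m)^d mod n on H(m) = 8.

8

(H(m))^5 mod 35 = 8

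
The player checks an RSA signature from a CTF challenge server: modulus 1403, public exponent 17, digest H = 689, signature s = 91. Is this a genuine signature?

genuine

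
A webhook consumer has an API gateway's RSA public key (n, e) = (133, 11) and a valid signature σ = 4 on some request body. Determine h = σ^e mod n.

σ^2 ≡ 4^2 = 16
σ^4 ≡ 16^2 = 256 ≡ 123
σ^8 ≡ 123^2 = 15129 ≡ 100
11 = 8 + 2 + 1, so σ^11 ≡ 100·16·4 ≡ 16 (mod 133)

16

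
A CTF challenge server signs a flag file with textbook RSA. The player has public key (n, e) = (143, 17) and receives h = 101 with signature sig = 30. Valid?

yes

Squares mod 143: sig^1≡30, sig^2≡42, sig^4≡48, sig^8≡16, sig^16≡113
17 = 16 + 1, so sig^17 ≡ 113·30 ≡ 101 (mod 143)
101 = h, so the signature checks out.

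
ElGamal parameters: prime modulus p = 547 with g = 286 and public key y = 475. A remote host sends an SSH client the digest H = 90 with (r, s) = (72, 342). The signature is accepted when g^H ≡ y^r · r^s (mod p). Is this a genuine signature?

genuine

Left side g^H mod p:
286^2 = 81796 ≡ 293
286^4 ≡ 293^2 = 85849 ≡ 517
286^8 ≡ 517^2 = 267289 ≡ 353
286^16 ≡ 353^2 = 124609 ≡ 440
286^32 ≡ 440^2 = 193600 ≡ 509
286^64 ≡ 509^2 = 259081 ≡ 350
90 = 64 + 16 + 8 + 2, so 286^90 ≡ 350·440·353·293 ≡ 350 (mod 547)
Right side y^r · r^s mod p:
475^2 = 225625 ≡ 261
475^4 ≡ 261^2 = 68121 ≡ 293
475^8 ≡ 293^2 = 85849 ≡ 517
475^16 ≡ 517^2 = 267289 ≡ 353
475^32 ≡ 353^2 = 124609 ≡ 440
475^64 ≡ 440^2 = 193600 ≡ 509
72 = 64 + 8, so 475^72 ≡ 509·517 ≡ 46 (mod 547)
72^2 = 5184 ≡ 261
72^4 ≡ 261^2 = 68121 ≡ 293
72^8 ≡ 293^2 = 85849 ≡ 517
72^16 ≡ 517^2 = 267289 ≡ 353
72^32 ≡ 353^2 = 124609 ≡ 440
72^64 ≡ 440^2 = 193600 ≡ 509
72^128 ≡ 509^2 = 259081 ≡ 350
72^256 ≡ 350^2 = 122500 ≡ 519
342 = 256 + 64 + 16 + 4 + 2, so 72^342 ≡ 519·509·353·293·261 ≡ 293 (mod 547)
46·293 = 13478 ≡ 350 (mod 547)
350 ≡ 350 (mod 547), so the signature is genuine.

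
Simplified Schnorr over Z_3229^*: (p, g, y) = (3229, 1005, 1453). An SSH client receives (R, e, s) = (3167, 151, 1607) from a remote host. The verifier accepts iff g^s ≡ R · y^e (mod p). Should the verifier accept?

accept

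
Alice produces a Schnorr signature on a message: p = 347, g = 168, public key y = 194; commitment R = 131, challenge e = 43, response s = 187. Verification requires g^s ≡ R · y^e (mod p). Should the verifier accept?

g^s mod p:
168^2 = 28224 ≡ 117
168^4 ≡ 117^2 = 13689 ≡ 156
168^8 ≡ 156^2 = 24336 ≡ 46
168^16 ≡ 46^2 = 2116 ≡ 34
168^32 ≡ 34^2 = 1156 ≡ 115
168^64 ≡ 115^2 = 13225 ≡ 39
168^128 ≡ 39^2 = 1521 ≡ 133
187 = 128 + 32 + 16 + 8 + 2 + 1, so 168^187 ≡ 133·115·34·46·117·168 ≡ 199 (mod 347)
R · y^e mod p:
194^2 = 37636 ≡ 160
194^4 ≡ 160^2 = 25600 ≡ 269
194^8 ≡ 269^2 = 72361 ≡ 185
194^16 ≡ 185^2 = 34225 ≡ 219
194^32 ≡ 219^2 = 47961 ≡ 75
43 = 32 + 8 + 2 + 1, so 194^43 ≡ 75·185·160·194 ≡ 256 (mod 347)
131·256 = 33536 ≡ 224 (mod 347)
199 ≠ 224; the check fails.

reject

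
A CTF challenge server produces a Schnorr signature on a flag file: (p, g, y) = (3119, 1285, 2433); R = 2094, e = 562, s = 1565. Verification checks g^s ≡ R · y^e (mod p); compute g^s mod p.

1632

Squares mod 3119: 1285^1≡1285, 1285^2≡1274, 1285^4≡1196, 1285^8≡1914, 1285^16≡1690, 1285^32≡2215, 1285^64≡38, 1285^128≡1444, 1285^256≡1644, 1285^512≡1682, 1285^1024≡191
1565 = 1024 + 512 + 16 + 8 + 4 + 1, so 1285^1565 ≡ 191·1682·1690·1914·1196·1285 ≡ 1632 (mod 3119)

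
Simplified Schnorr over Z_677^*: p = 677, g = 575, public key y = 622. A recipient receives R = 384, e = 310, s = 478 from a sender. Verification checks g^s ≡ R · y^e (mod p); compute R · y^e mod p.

622^2 = 386884 ≡ 317
622^4 ≡ 317^2 = 100489 ≡ 293
622^8 ≡ 293^2 = 85849 ≡ 547
622^16 ≡ 547^2 = 299209 ≡ 652
622^32 ≡ 652^2 = 425104 ≡ 625
622^64 ≡ 625^2 = 390625 ≡ 673
622^128 ≡ 673^2 = 452929 ≡ 16
622^256 ≡ 16^2 = 256
310 = 256 + 32 + 16 + 4 + 2, so 622^310 ≡ 256·625·652·293·317 ≡ 424 (mod 677)
R · y^e ≡ 384·424 = 162816 ≡ 336 (mod 677)

336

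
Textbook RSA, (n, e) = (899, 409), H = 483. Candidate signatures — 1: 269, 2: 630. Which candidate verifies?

2

Candidate 1: 269^2 = 72361 ≡ 441; 269^4 ≡ 441^2 = 194481 ≡ 297; 269^8 ≡ 297^2 = 88209 ≡ 107; 269^16 ≡ 107^2 = 11449 ≡ 661; 269^32 ≡ 661^2 = 436921 ≡ 7; 269^64 ≡ 7^2 = 49; 269^128 ≡ 49^2 = 2401 ≡ 603; 269^256 ≡ 603^2 = 363609 ≡ 413; 409 = 256 + 128 + 16 + 8 + 1, so 269^409 ≡ 413·603·661·107·269 ≡ 416 (mod 899)
Candidate 2: 630^2 = 396900 ≡ 441; 630^4 ≡ 441^2 = 194481 ≡ 297; 630^8 ≡ 297^2 = 88209 ≡ 107; 630^16 ≡ 107^2 = 11449 ≡ 661; 630^32 ≡ 661^2 = 436921 ≡ 7; 630^64 ≡ 7^2 = 49; 630^128 ≡ 49^2 = 2401 ≡ 603; 630^256 ≡ 603^2 = 363609 ≡ 413; 409 = 256 + 128 + 16 + 8 + 1, so 630^409 ≡ 413·603·661·107·630 ≡ 483 (mod 899)
  → matches H = 483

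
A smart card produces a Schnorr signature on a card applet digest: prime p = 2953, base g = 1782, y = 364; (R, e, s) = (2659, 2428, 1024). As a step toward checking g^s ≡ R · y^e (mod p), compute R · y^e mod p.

Squares mod 2953: 364^1≡364, 364^2≡2564, 364^4≡718, 364^8≡1702, 364^16≡2864, 364^32≡2015, 364^64≡2803, 364^128≡1829, 364^256≡2445, 364^512≡1153, 364^1024≡559, 364^2048≡2416
2428 = 2048 + 256 + 64 + 32 + 16 + 8 + 4, so 364^2428 ≡ 2416·2445·2803·2015·2864·1702·718 ≡ 81 (mod 2953)
R · y^e ≡ 2659·81 = 215379 ≡ 2763 (mod 2953)

2763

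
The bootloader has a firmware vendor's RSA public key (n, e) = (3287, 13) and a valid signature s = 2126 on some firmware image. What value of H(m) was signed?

2049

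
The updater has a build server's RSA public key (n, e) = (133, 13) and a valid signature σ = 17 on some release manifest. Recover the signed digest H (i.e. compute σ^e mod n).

σ^13 mod 133 = 73

73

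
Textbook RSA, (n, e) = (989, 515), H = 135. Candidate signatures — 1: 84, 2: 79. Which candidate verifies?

Candidate 1: 84^515 mod 989 = 704
Candidate 2: 79^515 mod 989 = 135
  → matches H = 135

2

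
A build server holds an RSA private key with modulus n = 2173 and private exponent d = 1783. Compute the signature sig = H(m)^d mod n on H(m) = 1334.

Squares mod 2173: (H(m))^1≡1334, (H(m))^2≡2042, (H(m))^4≡1950, (H(m))^8≡1923, (H(m))^16≡1656, (H(m))^32≡10, (H(m))^64≡100, (H(m))^128≡1308, (H(m))^256≡713, (H(m))^512≡2060, (H(m))^1024≡1904
1783 = 1024 + 512 + 128 + 64 + 32 + 16 + 4 + 2 + 1, so (H(m))^1783 ≡ 1904·2060·1308·100·10·1656·1950·2042·1334 ≡ 873 (mod 2173)

873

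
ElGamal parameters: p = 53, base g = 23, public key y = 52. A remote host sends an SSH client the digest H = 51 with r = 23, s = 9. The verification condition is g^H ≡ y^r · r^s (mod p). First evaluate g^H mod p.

30

Squares mod 53: 23^1≡23, 23^2≡52, 23^4≡1, 23^8≡1, 23^16≡1, 23^32≡1
51 = 32 + 16 + 2 + 1, so 23^51 ≡ 1·1·52·23 ≡ 30 (mod 53)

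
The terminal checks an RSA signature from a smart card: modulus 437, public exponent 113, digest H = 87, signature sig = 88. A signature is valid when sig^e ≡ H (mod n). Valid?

sig^2 ≡ 88^2 = 7744 ≡ 315
sig^4 ≡ 315^2 = 99225 ≡ 26
sig^8 ≡ 26^2 = 676 ≡ 239
sig^16 ≡ 239^2 = 57121 ≡ 311
sig^32 ≡ 311^2 = 96721 ≡ 144
sig^64 ≡ 144^2 = 20736 ≡ 197
113 = 64 + 32 + 16 + 1, so sig^113 ≡ 197·144·311·88 ≡ 350 (mod 437)
The recovered value 350 does not match the digest 87.

no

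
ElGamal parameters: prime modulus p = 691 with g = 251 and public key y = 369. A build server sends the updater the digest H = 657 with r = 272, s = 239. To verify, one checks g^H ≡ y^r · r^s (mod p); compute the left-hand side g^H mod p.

293

251^2 = 63001 ≡ 120
251^4 ≡ 120^2 = 14400 ≡ 580
251^8 ≡ 580^2 = 336400 ≡ 574
251^16 ≡ 574^2 = 329476 ≡ 560
251^32 ≡ 560^2 = 313600 ≡ 577
251^64 ≡ 577^2 = 332929 ≡ 558
251^128 ≡ 558^2 = 311364 ≡ 414
251^256 ≡ 414^2 = 171396 ≡ 28
251^512 ≡ 28^2 = 784 ≡ 93
657 = 512 + 128 + 16 + 1, so 251^657 ≡ 93·414·560·251 ≡ 293 (mod 691)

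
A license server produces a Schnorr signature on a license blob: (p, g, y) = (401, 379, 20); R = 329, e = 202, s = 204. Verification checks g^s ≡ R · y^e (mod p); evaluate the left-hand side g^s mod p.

72

379^204 mod 401 = 72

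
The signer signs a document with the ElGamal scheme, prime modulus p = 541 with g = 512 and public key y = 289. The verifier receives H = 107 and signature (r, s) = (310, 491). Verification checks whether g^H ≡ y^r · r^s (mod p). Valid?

no

Left side g^H mod p:
512^107 mod 541 = 89
Right side y^r · r^s mod p:
289^310 mod 541 = 411
310^491 mod 541 = 266
411·266 = 109326 ≡ 44 (mod 541)
89 ≠ 44, so verification fails.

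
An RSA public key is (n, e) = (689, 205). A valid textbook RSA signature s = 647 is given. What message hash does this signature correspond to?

Squares mod 689: s^1≡647, s^2≡386, s^4≡172, s^8≡646, s^16≡471, s^32≡672, s^64≡289, s^128≡152
205 = 128 + 64 + 8 + 4 + 1, so s^205 ≡ 152·289·646·172·647 ≡ 62 (mod 689)

62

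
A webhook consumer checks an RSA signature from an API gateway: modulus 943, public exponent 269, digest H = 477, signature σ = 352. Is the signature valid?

valid

σ^2 ≡ 352^2 = 123904 ≡ 371
σ^4 ≡ 371^2 = 137641 ≡ 906
σ^8 ≡ 906^2 = 820836 ≡ 426
σ^16 ≡ 426^2 = 181476 ≡ 420
σ^32 ≡ 420^2 = 176400 ≡ 59
σ^64 ≡ 59^2 = 3481 ≡ 652
σ^128 ≡ 652^2 = 425104 ≡ 754
σ^256 ≡ 754^2 = 568516 ≡ 830
269 = 256 + 8 + 4 + 1, so σ^269 ≡ 830·426·906·352 ≡ 477 (mod 943)
σ^269 mod 943 = 477 matches H.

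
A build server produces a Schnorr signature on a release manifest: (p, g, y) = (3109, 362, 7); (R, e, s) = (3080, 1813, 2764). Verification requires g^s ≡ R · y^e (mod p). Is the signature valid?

invalid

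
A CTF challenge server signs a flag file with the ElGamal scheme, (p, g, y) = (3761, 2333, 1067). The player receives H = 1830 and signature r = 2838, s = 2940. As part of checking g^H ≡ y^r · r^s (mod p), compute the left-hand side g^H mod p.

3182

Squares mod 3761: 2333^1≡2333, 2333^2≡722, 2333^4≡2266, 2333^8≡991, 2333^16≡460, 2333^32≡984, 2333^64≡1679, 2333^128≡2052, 2333^256≡2145, 2333^512≡1322, 2333^1024≡2580
1830 = 1024 + 512 + 256 + 32 + 4 + 2, so 2333^1830 ≡ 2580·1322·2145·984·2266·722 ≡ 3182 (mod 3761)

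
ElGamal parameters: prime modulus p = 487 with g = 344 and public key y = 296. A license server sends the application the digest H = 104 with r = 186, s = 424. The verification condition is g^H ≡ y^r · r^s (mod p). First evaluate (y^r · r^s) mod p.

39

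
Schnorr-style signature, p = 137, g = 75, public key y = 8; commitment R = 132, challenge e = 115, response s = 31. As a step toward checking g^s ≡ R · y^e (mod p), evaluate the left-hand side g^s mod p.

114

Squares mod 137: 75^1≡75, 75^2≡8, 75^4≡64, 75^8≡123, 75^16≡59
31 = 16 + 8 + 4 + 2 + 1, so 75^31 ≡ 59·123·64·8·75 ≡ 114 (mod 137)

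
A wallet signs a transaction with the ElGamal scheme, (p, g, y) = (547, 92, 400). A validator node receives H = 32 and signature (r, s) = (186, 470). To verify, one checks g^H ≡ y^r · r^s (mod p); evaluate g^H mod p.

535

92^2 = 8464 ≡ 259
92^4 ≡ 259^2 = 67081 ≡ 347
92^8 ≡ 347^2 = 120409 ≡ 69
92^16 ≡ 69^2 = 4761 ≡ 385
92^32 ≡ 385^2 = 148225 ≡ 535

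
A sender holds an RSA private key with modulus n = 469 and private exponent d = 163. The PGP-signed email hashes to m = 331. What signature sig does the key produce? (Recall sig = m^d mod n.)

Squares mod 469: m^1≡331, m^2≡284, m^4≡457, m^8≡144, m^16≡100, m^32≡151, m^64≡289, m^128≡39
163 = 128 + 32 + 2 + 1, so m^163 ≡ 39·151·284·331 ≡ 247 (mod 469)

247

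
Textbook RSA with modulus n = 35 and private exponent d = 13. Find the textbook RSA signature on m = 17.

Squares mod 35: m^1≡17, m^2≡9, m^4≡11, m^8≡16
13 = 8 + 4 + 1, so m^13 ≡ 16·11·17 ≡ 17 (mod 35)

17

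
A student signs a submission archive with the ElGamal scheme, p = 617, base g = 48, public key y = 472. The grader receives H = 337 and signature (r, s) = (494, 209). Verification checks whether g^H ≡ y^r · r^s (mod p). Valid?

Left side g^H mod p:
Squares mod 617: 48^1≡48, 48^2≡453, 48^4≡365, 48^8≡570, 48^16≡358, 48^32≡445, 48^64≡585, 48^128≡407, 48^256≡293
337 = 256 + 64 + 16 + 1, so 48^337 ≡ 293·585·358·48 ≡ 26 (mod 617)
Right side y^r · r^s mod p:
Squares mod 617: 472^1≡472, 472^2≡47, 472^4≡358, 472^8≡445, 472^16≡585, 472^32≡407, 472^64≡293, 472^128≡86, 472^256≡609
494 = 256 + 128 + 64 + 32 + 8 + 4 + 2, so 472^494 ≡ 609·86·293·407·445·358·47 ≡ 210 (mod 617)
Squares mod 617: 494^1≡494, 494^2≡321, 494^4≡2, 494^8≡4, 494^16≡16, 494^32≡256, 494^64≡134, 494^128≡63
209 = 128 + 64 + 16 + 1, so 494^209 ≡ 63·134·16·494 ≡ 103 (mod 617)
210·103 = 21630 ≡ 35 (mod 617)
26 ≠ 35, so verification fails.

no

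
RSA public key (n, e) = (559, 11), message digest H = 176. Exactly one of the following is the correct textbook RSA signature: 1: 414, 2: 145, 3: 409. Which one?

2

Candidate 1: Squares mod 559: 414^1≡414, 414^2≡342, 414^4≡133, 414^8≡360; 11 = 8 + 2 + 1, so 414^11 ≡ 360·342·414 ≡ 383 (mod 559)
Candidate 2: Squares mod 559: 145^1≡145, 145^2≡342, 145^4≡133, 145^8≡360; 11 = 8 + 2 + 1, so 145^11 ≡ 360·342·145 ≡ 176 (mod 559)
  → matches H = 176
Candidate 3: Squares mod 559: 409^1≡409, 409^2≡140, 409^4≡35, 409^8≡107; 11 = 8 + 2 + 1, so 409^11 ≡ 107·140·409 ≡ 180 (mod 559)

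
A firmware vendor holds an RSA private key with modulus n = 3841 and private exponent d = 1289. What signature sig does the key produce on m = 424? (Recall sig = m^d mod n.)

m^1289 mod 3841 = 1142

1142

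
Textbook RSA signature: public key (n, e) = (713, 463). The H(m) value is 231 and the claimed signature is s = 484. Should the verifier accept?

accept

s^2 ≡ 484^2 = 234256 ≡ 392
s^4 ≡ 392^2 = 153664 ≡ 369
s^8 ≡ 369^2 = 136161 ≡ 691
s^16 ≡ 691^2 = 477481 ≡ 484
s^32 ≡ 484^2 = 234256 ≡ 392
s^64 ≡ 392^2 = 153664 ≡ 369
s^128 ≡ 369^2 = 136161 ≡ 691
s^256 ≡ 691^2 = 477481 ≡ 484
463 = 256 + 128 + 64 + 8 + 4 + 2 + 1, so s^463 ≡ 484·691·369·691·369·392·484 ≡ 231 (mod 713)
231 = H(m), so the signature checks out.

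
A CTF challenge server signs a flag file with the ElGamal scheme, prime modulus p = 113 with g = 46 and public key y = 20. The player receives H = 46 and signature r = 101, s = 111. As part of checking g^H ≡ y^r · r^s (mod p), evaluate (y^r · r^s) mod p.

22

Squares mod 113: 20^1≡20, 20^2≡61, 20^4≡105, 20^8≡64, 20^16≡28, 20^32≡106, 20^64≡49
101 = 64 + 32 + 4 + 1, so 20^101 ≡ 49·106·105·20 ≡ 75 (mod 113)
Squares mod 113: 101^1≡101, 101^2≡31, 101^4≡57, 101^8≡85, 101^16≡106, 101^32≡49, 101^64≡28
111 = 64 + 32 + 8 + 4 + 2 + 1, so 101^111 ≡ 28·49·85·57·31·101 ≡ 47 (mod 113)
y^r · r^s ≡ 75·47 = 3525 ≡ 22 (mod 113)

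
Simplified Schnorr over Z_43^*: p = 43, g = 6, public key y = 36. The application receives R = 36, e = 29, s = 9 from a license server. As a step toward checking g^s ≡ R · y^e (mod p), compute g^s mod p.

6^2 = 36
6^4 ≡ 36^2 = 1296 ≡ 6
6^8 ≡ 6^2 = 36
9 = 8 + 1, so 6^9 ≡ 36·6 ≡ 1 (mod 43)

1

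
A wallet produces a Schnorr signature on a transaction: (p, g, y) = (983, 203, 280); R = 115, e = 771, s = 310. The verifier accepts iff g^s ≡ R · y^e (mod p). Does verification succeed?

g^s mod p:
Squares mod 983: 203^1≡203, 203^2≡906, 203^4≡31, 203^8≡961, 203^16≡484, 203^32≡302, 203^64≡768, 203^128≡24, 203^256≡576
310 = 256 + 32 + 16 + 4 + 2, so 203^310 ≡ 576·302·484·31·906 ≡ 224 (mod 983)
R · y^e mod p:
Squares mod 983: 280^1≡280, 280^2≡743, 280^4≡586, 280^8≡329, 280^16≡111, 280^32≡525, 280^64≡385, 280^128≡775, 280^256≡12, 280^512≡144
771 = 512 + 256 + 2 + 1, so 280^771 ≡ 144·12·743·280 ≡ 190 (mod 983)
115·190 = 21850 ≡ 224 (mod 983)
224 ≡ 224 (mod 983); signature holds.

passes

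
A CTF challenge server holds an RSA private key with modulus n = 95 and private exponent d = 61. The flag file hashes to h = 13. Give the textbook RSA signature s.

48

h^2 ≡ 13^2 = 169 ≡ 74
h^4 ≡ 74^2 = 5476 ≡ 61
h^8 ≡ 61^2 = 3721 ≡ 16
h^16 ≡ 16^2 = 256 ≡ 66
h^32 ≡ 66^2 = 4356 ≡ 81
61 = 32 + 16 + 8 + 4 + 1, so h^61 ≡ 81·66·16·61·13 ≡ 48 (mod 95)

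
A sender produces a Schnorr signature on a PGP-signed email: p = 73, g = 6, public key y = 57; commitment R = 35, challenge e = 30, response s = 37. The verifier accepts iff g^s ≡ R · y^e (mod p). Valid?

g^s mod p:
6^2 = 36
6^4 ≡ 36^2 = 1296 ≡ 55
6^8 ≡ 55^2 = 3025 ≡ 32
6^16 ≡ 32^2 = 1024 ≡ 2
6^32 ≡ 2^2 = 4
37 = 32 + 4 + 1, so 6^37 ≡ 4·55·6 ≡ 6 (mod 73)
R · y^e mod p:
57^2 = 3249 ≡ 37
57^4 ≡ 37^2 = 1369 ≡ 55
57^8 ≡ 55^2 = 3025 ≡ 32
57^16 ≡ 32^2 = 1024 ≡ 2
30 = 16 + 8 + 4 + 2, so 57^30 ≡ 2·32·55·37 ≡ 8 (mod 73)
35·8 = 280 ≡ 61 (mod 73)
6 ≠ 61; the check fails.

no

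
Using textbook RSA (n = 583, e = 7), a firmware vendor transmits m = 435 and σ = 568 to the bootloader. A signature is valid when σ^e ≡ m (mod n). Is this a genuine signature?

genuine

σ^2 ≡ 568^2 = 322624 ≡ 225
σ^4 ≡ 225^2 = 50625 ≡ 487
7 = 4 + 2 + 1, so σ^7 ≡ 487·225·568 ≡ 435 (mod 583)
435 = m, so the signature checks out.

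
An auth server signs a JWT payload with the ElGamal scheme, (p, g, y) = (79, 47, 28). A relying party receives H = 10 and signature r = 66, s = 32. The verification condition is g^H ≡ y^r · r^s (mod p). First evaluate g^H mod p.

73

Squares mod 79: 47^1≡47, 47^2≡76, 47^4≡9, 47^8≡2
10 = 8 + 2, so 47^10 ≡ 2·76 ≡ 73 (mod 79)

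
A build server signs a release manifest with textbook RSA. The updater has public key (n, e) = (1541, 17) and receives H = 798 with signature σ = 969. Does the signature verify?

verifies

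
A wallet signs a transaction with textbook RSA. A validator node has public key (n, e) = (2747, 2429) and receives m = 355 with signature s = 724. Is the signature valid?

Squares mod 2747: s^1≡724, s^2≡2246, s^4≡1024, s^8≡1969, s^16≡944, s^32≡1108, s^64≡2502, s^128≡2338, s^256≡2461, s^512≡2133, s^1024≡657, s^2048≡370
2429 = 2048 + 256 + 64 + 32 + 16 + 8 + 4 + 1, so s^2429 ≡ 370·2461·2502·1108·944·1969·1024·724 ≡ 2392 (mod 2747)
s^2429 mod 2747 = 2392, but m = 355.

invalid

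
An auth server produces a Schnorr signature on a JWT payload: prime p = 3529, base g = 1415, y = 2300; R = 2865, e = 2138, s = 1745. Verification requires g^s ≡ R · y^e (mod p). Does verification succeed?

passes

g^s mod p:
1415^2 = 2002225 ≡ 1282
1415^4 ≡ 1282^2 = 1643524 ≡ 2539
1415^8 ≡ 2539^2 = 6446521 ≡ 2567
1415^16 ≡ 2567^2 = 6589489 ≡ 846
1415^32 ≡ 846^2 = 715716 ≡ 2858
1415^64 ≡ 2858^2 = 8168164 ≡ 2058
1415^128 ≡ 2058^2 = 4235364 ≡ 564
1415^256 ≡ 564^2 = 318096 ≡ 486
1415^512 ≡ 486^2 = 236196 ≡ 3282
1415^1024 ≡ 3282^2 = 10771524 ≡ 1016
1745 = 1024 + 512 + 128 + 64 + 16 + 1, so 1415^1745 ≡ 1016·3282·564·2058·846·1415 ≡ 1991 (mod 3529)
R · y^e mod p:
2300^2 = 5290000 ≡ 29
2300^4 ≡ 29^2 = 841
2300^8 ≡ 841^2 = 707281 ≡ 1481
2300^16 ≡ 1481^2 = 2193361 ≡ 1852
2300^32 ≡ 1852^2 = 3429904 ≡ 3245
2300^64 ≡ 3245^2 = 10530025 ≡ 3018
2300^128 ≡ 3018^2 = 9108324 ≡ 3504
2300^256 ≡ 3504^2 = 12278016 ≡ 625
2300^512 ≡ 625^2 = 390625 ≡ 2435
2300^1024 ≡ 2435^2 = 5929225 ≡ 505
2300^2048 ≡ 505^2 = 255025 ≡ 937
2138 = 2048 + 64 + 16 + 8 + 2, so 2300^2138 ≡ 937·3018·1852·1481·29 ≡ 1905 (mod 3529)
2865·1905 = 5457825 ≡ 1991 (mod 3529)
1991 ≡ 1991 (mod 3529); signature holds.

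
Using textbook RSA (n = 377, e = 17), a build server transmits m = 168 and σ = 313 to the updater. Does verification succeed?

Squares mod 377: σ^1≡313, σ^2≡326, σ^4≡339, σ^8≡313, σ^16≡326
17 = 16 + 1, so σ^17 ≡ 326·313 ≡ 248 (mod 377)
248 ≠ 168, so verification fails.

fails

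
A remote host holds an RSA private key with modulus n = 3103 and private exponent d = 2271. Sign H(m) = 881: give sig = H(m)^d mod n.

(H(m))^2 ≡ 881^2 = 776161 ≡ 411
(H(m))^4 ≡ 411^2 = 168921 ≡ 1359
(H(m))^8 ≡ 1359^2 = 1846881 ≡ 596
(H(m))^16 ≡ 596^2 = 355216 ≡ 1474
(H(m))^32 ≡ 1474^2 = 2172676 ≡ 576
(H(m))^64 ≡ 576^2 = 331776 ≡ 2858
(H(m))^128 ≡ 2858^2 = 8168164 ≡ 1068
(H(m))^256 ≡ 1068^2 = 1140624 ≡ 1823
(H(m))^512 ≡ 1823^2 = 3323329 ≡ 16
(H(m))^1024 ≡ 16^2 = 256
(H(m))^2048 ≡ 256^2 = 65536 ≡ 373
2271 = 2048 + 128 + 64 + 16 + 8 + 4 + 2 + 1, so (H(m))^2271 ≡ 373·1068·2858·1474·596·1359·411·881 ≡ 635 (mod 3103)

635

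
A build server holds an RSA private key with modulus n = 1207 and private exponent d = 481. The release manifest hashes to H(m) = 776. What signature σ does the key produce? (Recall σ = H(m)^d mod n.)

(H(m))^2 ≡ 776^2 = 602176 ≡ 1090
(H(m))^4 ≡ 1090^2 = 1188100 ≡ 412
(H(m))^8 ≡ 412^2 = 169744 ≡ 764
(H(m))^16 ≡ 764^2 = 583696 ≡ 715
(H(m))^32 ≡ 715^2 = 511225 ≡ 664
(H(m))^64 ≡ 664^2 = 440896 ≡ 341
(H(m))^128 ≡ 341^2 = 116281 ≡ 409
(H(m))^256 ≡ 409^2 = 167281 ≡ 715
481 = 256 + 128 + 64 + 32 + 1, so (H(m))^481 ≡ 715·409·341·664·776 ≡ 776 (mod 1207)

776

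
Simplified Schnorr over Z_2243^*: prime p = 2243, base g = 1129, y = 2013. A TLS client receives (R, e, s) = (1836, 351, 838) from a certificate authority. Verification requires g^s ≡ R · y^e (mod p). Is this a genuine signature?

g^s mod p:
1129^2 = 1274641 ≡ 617
1129^4 ≡ 617^2 = 380689 ≡ 1622
1129^8 ≡ 1622^2 = 2630884 ≡ 2088
1129^16 ≡ 2088^2 = 4359744 ≡ 1595
1129^32 ≡ 1595^2 = 2544025 ≡ 463
1129^64 ≡ 463^2 = 214369 ≡ 1284
1129^128 ≡ 1284^2 = 1648656 ≡ 51
1129^256 ≡ 51^2 = 2601 ≡ 358
1129^512 ≡ 358^2 = 128164 ≡ 313
838 = 512 + 256 + 64 + 4 + 2, so 1129^838 ≡ 313·358·1284·1622·617 ≡ 1865 (mod 2243)
R · y^e mod p:
2013^2 = 4052169 ≡ 1311
2013^4 ≡ 1311^2 = 1718721 ≡ 583
2013^8 ≡ 583^2 = 339889 ≡ 1196
2013^16 ≡ 1196^2 = 1430416 ≡ 1625
2013^32 ≡ 1625^2 = 2640625 ≡ 614
2013^64 ≡ 614^2 = 376996 ≡ 172
2013^128 ≡ 172^2 = 29584 ≡ 425
2013^256 ≡ 425^2 = 180625 ≡ 1185
351 = 256 + 64 + 16 + 8 + 4 + 2 + 1, so 2013^351 ≡ 1185·172·1625·1196·583·1311·2013 ≡ 2206 (mod 2243)
1836·2206 = 4050216 ≡ 1601 (mod 2243)
1865 ≠ 1601; the check fails.

forged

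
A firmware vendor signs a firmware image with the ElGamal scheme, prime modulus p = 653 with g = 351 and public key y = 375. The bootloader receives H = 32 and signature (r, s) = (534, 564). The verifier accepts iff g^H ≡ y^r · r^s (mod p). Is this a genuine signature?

genuine

Left side g^H mod p:
351^32 mod 653 = 96
Right side y^r · r^s mod p:
375^534 mod 653 = 566
534^564 mod 653 = 134
566·134 = 75844 ≡ 96 (mod 653)
96 ≡ 96 (mod 653), so the signature is genuine.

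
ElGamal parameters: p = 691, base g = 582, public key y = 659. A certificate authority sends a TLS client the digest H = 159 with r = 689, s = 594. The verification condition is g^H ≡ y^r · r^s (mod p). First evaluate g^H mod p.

491

582^2 = 338724 ≡ 134
582^4 ≡ 134^2 = 17956 ≡ 681
582^8 ≡ 681^2 = 463761 ≡ 100
582^16 ≡ 100^2 = 10000 ≡ 326
582^32 ≡ 326^2 = 106276 ≡ 553
582^64 ≡ 553^2 = 305809 ≡ 387
582^128 ≡ 387^2 = 149769 ≡ 513
159 = 128 + 16 + 8 + 4 + 2 + 1, so 582^159 ≡ 513·326·100·681·134·582 ≡ 491 (mod 691)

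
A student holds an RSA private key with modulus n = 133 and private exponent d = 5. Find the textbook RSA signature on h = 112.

h^5 mod 133 = 63

63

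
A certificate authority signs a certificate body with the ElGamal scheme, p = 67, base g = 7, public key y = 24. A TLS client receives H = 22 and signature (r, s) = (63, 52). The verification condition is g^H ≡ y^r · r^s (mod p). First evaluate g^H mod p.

7^22 mod 67 = 29

29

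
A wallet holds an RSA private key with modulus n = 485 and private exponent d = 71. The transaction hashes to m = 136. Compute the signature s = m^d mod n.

401

m^2 ≡ 136^2 = 18496 ≡ 66
m^4 ≡ 66^2 = 4356 ≡ 476
m^8 ≡ 476^2 = 226576 ≡ 81
m^16 ≡ 81^2 = 6561 ≡ 256
m^32 ≡ 256^2 = 65536 ≡ 61
m^64 ≡ 61^2 = 3721 ≡ 326
71 = 64 + 4 + 2 + 1, so m^71 ≡ 326·476·66·136 ≡ 401 (mod 485)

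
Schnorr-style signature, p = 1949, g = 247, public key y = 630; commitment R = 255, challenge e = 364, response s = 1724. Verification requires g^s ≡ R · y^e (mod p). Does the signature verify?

does not verify

g^s mod p:
Squares mod 1949: 247^1≡247, 247^2≡590, 247^4≡1178, 247^8≡1945, 247^16≡16, 247^32≡256, 247^64≡1219, 247^128≡823, 247^256≡1026, 247^512≡216, 247^1024≡1829
1724 = 1024 + 512 + 128 + 32 + 16 + 8 + 4, so 247^1724 ≡ 1829·216·823·256·16·1945·1178 ≡ 1216 (mod 1949)
R · y^e mod p:
Squares mod 1949: 630^1≡630, 630^2≡1253, 630^4≡1064, 630^8≡1676, 630^16≡467, 630^32≡1750, 630^64≡621, 630^128≡1688, 630^256≡1855
364 = 256 + 64 + 32 + 8 + 4, so 630^364 ≡ 1855·621·1750·1676·1064 ≡ 1829 (mod 1949)
255·1829 = 466395 ≡ 584 (mod 1949)
1216 ≠ 584; the check fails.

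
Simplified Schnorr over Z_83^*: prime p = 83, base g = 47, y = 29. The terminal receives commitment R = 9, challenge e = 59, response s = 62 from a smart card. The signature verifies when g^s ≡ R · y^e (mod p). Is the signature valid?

g^s mod p:
Squares mod 83: 47^1≡47, 47^2≡51, 47^4≡28, 47^8≡37, 47^16≡41, 47^32≡21
62 = 32 + 16 + 8 + 4 + 2, so 47^62 ≡ 21·41·37·28·51 ≡ 77 (mod 83)
R · y^e mod p:
Squares mod 83: 29^1≡29, 29^2≡11, 29^4≡38, 29^8≡33, 29^16≡10, 29^32≡17
59 = 32 + 16 + 8 + 2 + 1, so 29^59 ≡ 17·10·33·11·29 ≡ 27 (mod 83)
9·27 = 243 ≡ 77 (mod 83)
77 ≡ 77 (mod 83); signature holds.

valid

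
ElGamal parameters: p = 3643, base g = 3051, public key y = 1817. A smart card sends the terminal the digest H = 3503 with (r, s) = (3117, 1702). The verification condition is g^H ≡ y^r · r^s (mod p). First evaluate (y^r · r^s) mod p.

3208

Squares mod 3643: 1817^1≡1817, 1817^2≡931, 1817^4≡3370, 1817^8≡1669, 1817^16≡2309, 1817^32≡1772, 1817^64≡3361, 1817^128≡3021, 1817^256≡726, 1817^512≡2484, 1817^1024≡2657, 1817^2048≡3158
3117 = 2048 + 1024 + 32 + 8 + 4 + 1, so 1817^3117 ≡ 3158·2657·1772·1669·3370·1817 ≡ 206 (mod 3643)
Squares mod 3643: 3117^1≡3117, 3117^2≡3451, 3117^4≡434, 3117^8≡2563, 3117^16≡640, 3117^32≡1584, 3117^64≡2672, 3117^128≡2947, 3117^256≡3540, 3117^512≡3323, 3117^1024≡396
1702 = 1024 + 512 + 128 + 32 + 4 + 2, so 3117^1702 ≡ 396·3323·2947·1584·434·3451 ≡ 440 (mod 3643)
y^r · r^s ≡ 206·440 = 90640 ≡ 3208 (mod 3643)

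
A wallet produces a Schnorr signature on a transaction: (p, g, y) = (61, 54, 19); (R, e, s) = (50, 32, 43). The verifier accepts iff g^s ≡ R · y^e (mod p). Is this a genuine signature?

g^s mod p:
Squares mod 61: 54^1≡54, 54^2≡49, 54^4≡22, 54^8≡57, 54^16≡16, 54^32≡12
43 = 32 + 8 + 2 + 1, so 54^43 ≡ 12·57·49·54 ≡ 55 (mod 61)
R · y^e mod p:
Squares mod 61: 19^1≡19, 19^2≡56, 19^4≡25, 19^8≡15, 19^16≡42, 19^32≡56
19^32 ≡ 56 (mod 61)
50·56 = 2800 ≡ 55 (mod 61)
55 ≡ 55 (mod 61); signature holds.

genuine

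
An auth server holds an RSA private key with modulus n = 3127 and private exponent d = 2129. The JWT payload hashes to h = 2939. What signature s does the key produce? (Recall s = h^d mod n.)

1319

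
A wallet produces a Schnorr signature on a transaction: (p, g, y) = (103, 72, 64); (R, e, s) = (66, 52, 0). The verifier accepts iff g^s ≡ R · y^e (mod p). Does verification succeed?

g^s mod p:
72^0 mod 103 = 1
R · y^e mod p:
Squares mod 103: 64^1≡64, 64^2≡79, 64^4≡61, 64^8≡13, 64^16≡66, 64^32≡30
52 = 32 + 16 + 4, so 64^52 ≡ 30·66·61 ≡ 64 (mod 103)
66·64 = 4224 ≡ 1 (mod 103)
1 ≡ 1 (mod 103); signature holds.

passes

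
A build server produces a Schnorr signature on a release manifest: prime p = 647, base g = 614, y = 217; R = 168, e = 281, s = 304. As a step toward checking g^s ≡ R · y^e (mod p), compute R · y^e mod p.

217^281 mod 647 = 603
R · y^e ≡ 168·603 = 101304 ≡ 372 (mod 647)

372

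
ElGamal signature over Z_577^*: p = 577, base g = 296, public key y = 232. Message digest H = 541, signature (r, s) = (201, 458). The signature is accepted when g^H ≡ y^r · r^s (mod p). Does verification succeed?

passes

Left side g^H mod p:
296^2 = 87616 ≡ 489
296^4 ≡ 489^2 = 239121 ≡ 243
296^8 ≡ 243^2 = 59049 ≡ 195
296^16 ≡ 195^2 = 38025 ≡ 520
296^32 ≡ 520^2 = 270400 ≡ 364
296^64 ≡ 364^2 = 132496 ≡ 363
296^128 ≡ 363^2 = 131769 ≡ 213
296^256 ≡ 213^2 = 45369 ≡ 363
296^512 ≡ 363^2 = 131769 ≡ 213
541 = 512 + 16 + 8 + 4 + 1, so 296^541 ≡ 213·520·195·243·296 ≡ 491 (mod 577)
Right side y^r · r^s mod p:
232^2 = 53824 ≡ 163
232^4 ≡ 163^2 = 26569 ≡ 27
232^8 ≡ 27^2 = 729 ≡ 152
232^16 ≡ 152^2 = 23104 ≡ 24
232^32 ≡ 24^2 = 576
232^64 ≡ 576^2 = 331776 ≡ 1
232^128 ≡ 1^2 = 1
201 = 128 + 64 + 8 + 1, so 232^201 ≡ 1·1·152·232 ≡ 67 (mod 577)
201^2 = 40401 ≡ 11
201^4 ≡ 11^2 = 121
201^8 ≡ 121^2 = 14641 ≡ 216
201^16 ≡ 216^2 = 46656 ≡ 496
201^32 ≡ 496^2 = 246016 ≡ 214
201^64 ≡ 214^2 = 45796 ≡ 213
201^128 ≡ 213^2 = 45369 ≡ 363
201^256 ≡ 363^2 = 131769 ≡ 213
458 = 256 + 128 + 64 + 8 + 2, so 201^458 ≡ 213·363·213·216·11 ≡ 59 (mod 577)
67·59 = 3953 ≡ 491 (mod 577)
491 ≡ 491 (mod 577), so the signature is genuine.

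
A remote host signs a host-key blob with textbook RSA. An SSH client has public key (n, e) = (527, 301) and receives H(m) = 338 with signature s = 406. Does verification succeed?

s^2 ≡ 406^2 = 164836 ≡ 412
s^4 ≡ 412^2 = 169744 ≡ 50
s^8 ≡ 50^2 = 2500 ≡ 392
s^16 ≡ 392^2 = 153664 ≡ 307
s^32 ≡ 307^2 = 94249 ≡ 443
s^64 ≡ 443^2 = 196249 ≡ 205
s^128 ≡ 205^2 = 42025 ≡ 392
s^256 ≡ 392^2 = 153664 ≡ 307
301 = 256 + 32 + 8 + 4 + 1, so s^301 ≡ 307·443·392·50·406 ≡ 189 (mod 527)
The recovered value 189 does not match the digest 338.

fails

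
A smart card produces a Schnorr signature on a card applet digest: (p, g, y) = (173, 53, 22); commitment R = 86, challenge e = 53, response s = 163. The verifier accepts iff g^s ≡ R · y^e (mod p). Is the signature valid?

valid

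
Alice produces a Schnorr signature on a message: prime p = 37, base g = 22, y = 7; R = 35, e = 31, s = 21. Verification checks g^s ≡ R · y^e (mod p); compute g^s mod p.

8

Squares mod 37: 22^1≡22, 22^2≡3, 22^4≡9, 22^8≡7, 22^16≡12
21 = 16 + 4 + 1, so 22^21 ≡ 12·9·22 ≡ 8 (mod 37)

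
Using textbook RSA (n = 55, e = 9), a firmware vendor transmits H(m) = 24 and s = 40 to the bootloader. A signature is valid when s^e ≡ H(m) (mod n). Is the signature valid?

s^2 ≡ 40^2 = 1600 ≡ 5
s^4 ≡ 5^2 = 25
s^8 ≡ 25^2 = 625 ≡ 20
9 = 8 + 1, so s^9 ≡ 20·40 ≡ 30 (mod 55)
The recovered value 30 does not match the digest 24.

invalid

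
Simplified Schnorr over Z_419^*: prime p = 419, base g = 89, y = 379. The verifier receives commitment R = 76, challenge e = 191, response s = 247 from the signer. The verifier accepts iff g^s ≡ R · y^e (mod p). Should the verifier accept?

g^s mod p:
89^2 = 7921 ≡ 379
89^4 ≡ 379^2 = 143641 ≡ 343
89^8 ≡ 343^2 = 117649 ≡ 329
89^16 ≡ 329^2 = 108241 ≡ 139
89^32 ≡ 139^2 = 19321 ≡ 47
89^64 ≡ 47^2 = 2209 ≡ 114
89^128 ≡ 114^2 = 12996 ≡ 7
247 = 128 + 64 + 32 + 16 + 4 + 2 + 1, so 89^247 ≡ 7·114·47·139·343·379·89 ≡ 418 (mod 419)
R · y^e mod p:
379^2 = 143641 ≡ 343
379^4 ≡ 343^2 = 117649 ≡ 329
379^8 ≡ 329^2 = 108241 ≡ 139
379^16 ≡ 139^2 = 19321 ≡ 47
379^32 ≡ 47^2 = 2209 ≡ 114
379^64 ≡ 114^2 = 12996 ≡ 7
379^128 ≡ 7^2 = 49
191 = 128 + 32 + 16 + 8 + 4 + 2 + 1, so 379^191 ≡ 49·114·47·139·329·343·379 ≡ 379 (mod 419)
76·379 = 28804 ≡ 312 (mod 419)
418 ≠ 312; the check fails.

reject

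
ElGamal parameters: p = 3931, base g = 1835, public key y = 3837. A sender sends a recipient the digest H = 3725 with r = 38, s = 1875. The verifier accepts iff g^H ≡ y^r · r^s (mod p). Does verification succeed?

fails

Left side g^H mod p:
1835^2 = 3367225 ≡ 2289
1835^4 ≡ 2289^2 = 5239521 ≡ 3429
1835^8 ≡ 3429^2 = 11758041 ≡ 420
1835^16 ≡ 420^2 = 176400 ≡ 3436
1835^32 ≡ 3436^2 = 11806096 ≡ 1303
1835^64 ≡ 1303^2 = 1697809 ≡ 3548
1835^128 ≡ 3548^2 = 12588304 ≡ 1242
1835^256 ≡ 1242^2 = 1542564 ≡ 1612
1835^512 ≡ 1612^2 = 2598544 ≡ 153
1835^1024 ≡ 153^2 = 23409 ≡ 3754
1835^2048 ≡ 3754^2 = 14092516 ≡ 3812
3725 = 2048 + 1024 + 512 + 128 + 8 + 4 + 1, so 1835^3725 ≡ 3812·3754·153·1242·420·3429·1835 ≡ 3149 (mod 3931)
Right side y^r · r^s mod p:
3837^2 = 14722569 ≡ 974
3837^4 ≡ 974^2 = 948676 ≡ 1305
3837^8 ≡ 1305^2 = 1703025 ≡ 902
3837^16 ≡ 902^2 = 813604 ≡ 3818
3837^32 ≡ 3818^2 = 14577124 ≡ 976
38 = 32 + 4 + 2, so 3837^38 ≡ 976·1305·974 ≡ 3616 (mod 3931)
38^2 = 1444
38^4 ≡ 1444^2 = 2085136 ≡ 1706
38^8 ≡ 1706^2 = 2910436 ≡ 1496
38^16 ≡ 1496^2 = 2238016 ≡ 1277
38^32 ≡ 1277^2 = 1630729 ≡ 3295
38^64 ≡ 3295^2 = 10857025 ≡ 3534
38^128 ≡ 3534^2 = 12489156 ≡ 369
38^256 ≡ 369^2 = 136161 ≡ 2507
38^512 ≡ 2507^2 = 6285049 ≡ 3311
38^1024 ≡ 3311^2 = 10962721 ≡ 3093
1875 = 1024 + 512 + 256 + 64 + 16 + 2 + 1, so 38^1875 ≡ 3093·3311·2507·3534·1277·1444·38 ≡ 3856 (mod 3931)
3616·3856 = 13943296 ≡ 39 (mod 3931)
3149 ≠ 39, so verification fails.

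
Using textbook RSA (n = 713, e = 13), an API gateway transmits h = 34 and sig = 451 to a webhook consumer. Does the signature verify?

sig^13 mod 713 = 34
34 = h, so the signature checks out.

verifies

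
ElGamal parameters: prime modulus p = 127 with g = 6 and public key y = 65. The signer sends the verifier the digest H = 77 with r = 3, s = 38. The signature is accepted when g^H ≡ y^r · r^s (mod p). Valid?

yes

Left side g^H mod p:
6^2 = 36
6^4 ≡ 36^2 = 1296 ≡ 26
6^8 ≡ 26^2 = 676 ≡ 41
6^16 ≡ 41^2 = 1681 ≡ 30
6^32 ≡ 30^2 = 900 ≡ 11
6^64 ≡ 11^2 = 121
77 = 64 + 8 + 4 + 1, so 6^77 ≡ 121·41·26·6 ≡ 105 (mod 127)
Right side y^r · r^s mod p:
65^2 = 4225 ≡ 34
3 = 2 + 1, so 65^3 ≡ 34·65 ≡ 51 (mod 127)
3^2 = 9
3^4 ≡ 9^2 = 81
3^8 ≡ 81^2 = 6561 ≡ 84
3^16 ≡ 84^2 = 7056 ≡ 71
3^32 ≡ 71^2 = 5041 ≡ 88
38 = 32 + 4 + 2, so 3^38 ≡ 88·81·9 ≡ 17 (mod 127)
51·17 = 867 ≡ 105 (mod 127)
105 ≡ 105 (mod 127), so the signature is genuine.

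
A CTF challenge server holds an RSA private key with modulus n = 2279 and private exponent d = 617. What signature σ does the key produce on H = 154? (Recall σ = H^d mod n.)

1201

H^2 ≡ 154^2 = 23716 ≡ 926
H^4 ≡ 926^2 = 857476 ≡ 572
H^8 ≡ 572^2 = 327184 ≡ 1287
H^16 ≡ 1287^2 = 1656369 ≡ 1815
H^32 ≡ 1815^2 = 3294225 ≡ 1070
H^64 ≡ 1070^2 = 1144900 ≡ 842
H^128 ≡ 842^2 = 708964 ≡ 195
H^256 ≡ 195^2 = 38025 ≡ 1561
H^512 ≡ 1561^2 = 2436721 ≡ 470
617 = 512 + 64 + 32 + 8 + 1, so H^617 ≡ 470·842·1070·1287·154 ≡ 1201 (mod 2279)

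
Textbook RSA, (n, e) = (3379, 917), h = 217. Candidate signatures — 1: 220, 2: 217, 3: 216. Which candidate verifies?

Candidate 1: Squares mod 3379: 220^1≡220, 220^2≡1094, 220^4≡670, 220^8≡2872, 220^16≡245, 220^32≡2582, 220^64≡3336, 220^128≡1849, 220^256≡2632, 220^512≡474; 917 = 512 + 256 + 128 + 16 + 4 + 1, so 220^917 ≡ 474·2632·1849·245·670·220 ≡ 3215 (mod 3379)
Candidate 2: Squares mod 3379: 217^1≡217, 217^2≡3162, 217^4≡3162, 217^8≡3162, 217^16≡3162, 217^32≡3162, 217^64≡3162, 217^128≡3162, 217^256≡3162, 217^512≡3162; 917 = 512 + 256 + 128 + 16 + 4 + 1, so 217^917 ≡ 3162·3162·3162·3162·3162·217 ≡ 217 (mod 3379)
  → matches h = 217
Candidate 3: Squares mod 3379: 216^1≡216, 216^2≡2729, 216^4≡125, 216^8≡2109, 216^16≡1117, 216^32≡838, 216^64≡2791, 216^128≡1086, 216^256≡125, 216^512≡2109; 917 = 512 + 256 + 128 + 16 + 4 + 1, so 216^917 ≡ 2109·125·1086·1117·125·216 ≡ 1363 (mod 3379)

2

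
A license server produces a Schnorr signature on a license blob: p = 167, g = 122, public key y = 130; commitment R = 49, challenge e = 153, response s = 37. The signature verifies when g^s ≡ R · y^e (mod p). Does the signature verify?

g^s mod p:
122^2 = 14884 ≡ 21
122^4 ≡ 21^2 = 441 ≡ 107
122^8 ≡ 107^2 = 11449 ≡ 93
122^16 ≡ 93^2 = 8649 ≡ 132
122^32 ≡ 132^2 = 17424 ≡ 56
37 = 32 + 4 + 1, so 122^37 ≡ 56·107·122 ≡ 65 (mod 167)
R · y^e mod p:
130^2 = 16900 ≡ 33
130^4 ≡ 33^2 = 1089 ≡ 87
130^8 ≡ 87^2 = 7569 ≡ 54
130^16 ≡ 54^2 = 2916 ≡ 77
130^32 ≡ 77^2 = 5929 ≡ 84
130^64 ≡ 84^2 = 7056 ≡ 42
130^128 ≡ 42^2 = 1764 ≡ 94
153 = 128 + 16 + 8 + 1, so 130^153 ≡ 94·77·54·130 ≡ 8 (mod 167)
49·8 = 392 ≡ 58 (mod 167)
65 ≠ 58; the check fails.

does not verify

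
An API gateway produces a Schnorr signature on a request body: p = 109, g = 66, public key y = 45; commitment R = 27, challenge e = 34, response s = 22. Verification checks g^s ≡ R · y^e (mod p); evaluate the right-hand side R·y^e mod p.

16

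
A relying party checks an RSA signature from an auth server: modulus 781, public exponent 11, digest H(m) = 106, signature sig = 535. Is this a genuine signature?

forged

Squares mod 781: sig^1≡535, sig^2≡379, sig^4≡718, sig^8≡64
11 = 8 + 2 + 1, so sig^11 ≡ 64·379·535 ≡ 645 (mod 781)
sig^11 mod 781 = 645, but H(m) = 106.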